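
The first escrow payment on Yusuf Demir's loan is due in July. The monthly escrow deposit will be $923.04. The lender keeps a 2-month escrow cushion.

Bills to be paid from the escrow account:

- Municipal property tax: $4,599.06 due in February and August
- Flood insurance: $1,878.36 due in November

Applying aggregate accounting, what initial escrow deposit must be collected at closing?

Cushion = 2 × $923.04 = $1,846.08
Trial balance (start $0, +$923.04 each month, − disbursements):
  Jul: +$923.04 → $923.04
  Aug: +$923.04 − $4,599.06 → -$2,752.98
  Sep: +$923.04 → -$1,829.94
  Oct: +$923.04 → -$906.90
  Nov: +$923.04 − $1,878.36 → -$1,862.22
  Dec: +$923.04 → -$939.18
  Jan: +$923.04 → -$16.14
  Feb: +$923.04 − $4,599.06 → -$3,692.16
  Mar: +$923.04 → -$2,769.12
  Apr: +$923.04 → -$1,846.08
  May: +$923.04 → -$923.04
  Jun: +$923.04 → $0.00
Lowest trial balance = -$3,692.16 (Feb)
Initial deposit = cushion − low point = $1,846.08 − (-$3,692.16) = $5,538.24

$5,538.24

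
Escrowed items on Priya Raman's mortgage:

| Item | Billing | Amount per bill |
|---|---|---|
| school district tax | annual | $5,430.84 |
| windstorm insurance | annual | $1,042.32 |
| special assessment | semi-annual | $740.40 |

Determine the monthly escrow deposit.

$662.83

School district tax — $5,430.84 per year
Windstorm insurance — $1,042.32 per year
Special assessment — $740.40 × 2 = $1,480.80 per year
Yearly total = $5,430.84 + $1,042.32 + $1,480.80 = $7,953.96
Per month = $7,953.96 ÷ 12 = $662.83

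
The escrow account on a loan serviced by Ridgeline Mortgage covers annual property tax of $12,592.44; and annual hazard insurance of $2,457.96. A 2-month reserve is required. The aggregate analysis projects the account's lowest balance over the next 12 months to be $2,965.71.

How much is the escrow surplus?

$457.31

Property tax — $12,592.44
Hazard insurance — $2,457.96
Annual escrow total = $12,592.44 + $2,457.96 = $15,050.40
Monthly escrow = $15,050.40 ÷ 12 = $1,254.20
Required reserve = 2 × $1,254.20 = $2,508.40
Excess over cushion: $2,965.71 − $2,508.40 = $457.31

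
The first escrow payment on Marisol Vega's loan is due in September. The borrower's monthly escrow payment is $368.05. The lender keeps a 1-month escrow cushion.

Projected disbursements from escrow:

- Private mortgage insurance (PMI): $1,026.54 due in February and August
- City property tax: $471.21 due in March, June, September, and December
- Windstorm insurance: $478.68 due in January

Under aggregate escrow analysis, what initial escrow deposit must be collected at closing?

Cushion = 1 × $368.05 = $368.05
Trial balance (start $0, +$368.05 each month, − disbursements):
  Sep: +$368.05 − $471.21 → -$103.16
  Oct: +$368.05 → $264.89
  Nov: +$368.05 → $632.94
  Dec: +$368.05 − $471.21 → $529.78
  Jan: +$368.05 − $478.68 → $419.15
  Feb: +$368.05 − $1,026.54 → -$239.34
  Mar: +$368.05 − $471.21 → -$342.50
  Apr: +$368.05 → $25.55
  May: +$368.05 → $393.60
  Jun: +$368.05 − $471.21 → $290.44
  Jul: +$368.05 → $658.49
  Aug: +$368.05 − $1,026.54 → $0.00
Lowest trial balance = -$342.50 (Mar)
Initial deposit = cushion − low point = $368.05 − (-$342.50) = $710.55

$710.55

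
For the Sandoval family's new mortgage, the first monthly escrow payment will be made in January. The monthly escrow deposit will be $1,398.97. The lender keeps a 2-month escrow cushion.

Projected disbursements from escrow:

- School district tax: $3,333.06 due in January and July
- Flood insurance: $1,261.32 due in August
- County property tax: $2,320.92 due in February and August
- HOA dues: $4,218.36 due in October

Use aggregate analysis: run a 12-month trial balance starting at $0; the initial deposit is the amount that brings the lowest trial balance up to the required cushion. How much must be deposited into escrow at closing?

Cushion = 2 × $1,398.97 = $2,797.94
Trial balance (start $0, +$1,398.97 each month, − disbursements):
  Jan: +$1,398.97 − $3,333.06 → -$1,934.09
  Feb: +$1,398.97 − $2,320.92 → -$2,856.04
  Mar: +$1,398.97 → -$1,457.07
  Apr: +$1,398.97 → -$58.10
  May: +$1,398.97 → $1,340.87
  Jun: +$1,398.97 → $2,739.84
  Jul: +$1,398.97 − $3,333.06 → $805.75
  Aug: +$1,398.97 − $3,582.24 → -$1,377.52
  Sep: +$1,398.97 → $21.45
  Oct: +$1,398.97 − $4,218.36 → -$2,797.94
  Nov: +$1,398.97 → -$1,398.97
  Dec: +$1,398.97 → $0.00
Lowest trial balance = -$2,856.04 (Feb)
Initial deposit = cushion − low point = $2,797.94 − (-$2,856.04) = $5,653.98

$5,653.98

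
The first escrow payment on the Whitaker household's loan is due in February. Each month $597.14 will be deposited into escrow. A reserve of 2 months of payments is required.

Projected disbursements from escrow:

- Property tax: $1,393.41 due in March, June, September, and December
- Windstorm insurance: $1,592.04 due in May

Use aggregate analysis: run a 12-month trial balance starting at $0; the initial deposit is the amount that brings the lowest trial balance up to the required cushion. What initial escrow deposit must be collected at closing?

Cushion = 2 × $597.14 = $1,194.28
Trial balance (start $0, +$597.14 each month, − disbursements):
  Feb: +$597.14 → $597.14
  Mar: +$597.14 − $1,393.41 → -$199.13
  Apr: +$597.14 → $398.01
  May: +$597.14 − $1,592.04 → -$596.89
  Jun: +$597.14 − $1,393.41 → -$1,393.16
  Jul: +$597.14 → -$796.02
  Aug: +$597.14 → -$198.88
  Sep: +$597.14 − $1,393.41 → -$995.15
  Oct: +$597.14 → -$398.01
  Nov: +$597.14 → $199.13
  Dec: +$597.14 − $1,393.41 → -$597.14
  Jan: +$597.14 → $0.00
Lowest trial balance = -$1,393.16 (Jun)
Initial deposit = cushion − low point = $1,194.28 − (-$1,393.16) = $2,587.44

$2,587.44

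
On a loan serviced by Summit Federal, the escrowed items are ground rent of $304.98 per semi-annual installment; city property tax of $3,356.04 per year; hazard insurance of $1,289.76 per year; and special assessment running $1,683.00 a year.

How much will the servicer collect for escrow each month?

$578.23

Ground rent — $304.98 × 2 = $609.96/yr
City property tax — $3,356.04/yr
Hazard insurance — $1,289.76/yr
Special assessment — $1,683.00/yr
Combined annual = $609.96 + $3,356.04 + $1,289.76 + $1,683.00 = $6,938.76
Monthly = $6,938.76 ÷ 12 = $578.23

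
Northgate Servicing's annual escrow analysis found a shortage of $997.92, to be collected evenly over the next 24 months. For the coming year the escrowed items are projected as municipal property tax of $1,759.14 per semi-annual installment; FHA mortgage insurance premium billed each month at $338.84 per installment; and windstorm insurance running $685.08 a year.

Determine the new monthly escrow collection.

Municipal property tax = $1,759.14 × 2 = $3,518.28
FHA mortgage insurance premium = $338.84 × 12 = $4,066.08
Windstorm insurance = $685.08
Yearly total = $3,518.28 + $4,066.08 + $685.08 = $8,269.44
Monthly = $8,269.44 / 12 = $689.12
Monthly shortage recovery: $997.92 ÷ 24 = $41.58
New monthly escrow = $689.12 + $41.58 = $730.70

$730.70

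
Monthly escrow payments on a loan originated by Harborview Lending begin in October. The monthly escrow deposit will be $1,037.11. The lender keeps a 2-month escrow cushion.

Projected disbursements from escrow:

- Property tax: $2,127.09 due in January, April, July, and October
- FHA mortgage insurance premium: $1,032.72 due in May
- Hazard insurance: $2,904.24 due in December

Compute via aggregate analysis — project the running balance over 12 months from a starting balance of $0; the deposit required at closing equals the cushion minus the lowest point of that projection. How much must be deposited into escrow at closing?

$5,084.20

Cushion = 2 × $1,037.11 = $2,074.22
Trial balance (start $0, +$1,037.11 each month, − disbursements):
  Oct: +$1,037.11 − $2,127.09 → -$1,089.98
  Nov: +$1,037.11 → -$52.87
  Dec: +$1,037.11 − $2,904.24 → -$1,920.00
  Jan: +$1,037.11 − $2,127.09 → -$3,009.98
  Feb: +$1,037.11 → -$1,972.87
  Mar: +$1,037.11 → -$935.76
  Apr: +$1,037.11 − $2,127.09 → -$2,025.74
  May: +$1,037.11 − $1,032.72 → -$2,021.35
  Jun: +$1,037.11 → -$984.24
  Jul: +$1,037.11 − $2,127.09 → -$2,074.22
  Aug: +$1,037.11 → -$1,037.11
  Sep: +$1,037.11 → $0.00
Lowest trial balance = -$3,009.98 (Jan)
Initial deposit = cushion − low point = $2,074.22 − (-$3,009.98) = $5,084.20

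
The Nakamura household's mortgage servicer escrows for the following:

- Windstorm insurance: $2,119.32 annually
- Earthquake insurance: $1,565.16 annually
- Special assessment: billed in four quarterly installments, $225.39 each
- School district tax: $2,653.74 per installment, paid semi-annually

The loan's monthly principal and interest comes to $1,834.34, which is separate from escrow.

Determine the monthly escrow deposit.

Windstorm insurance: $2,119.32 annually
Earthquake insurance: $1,565.16 annually
Special assessment: $225.39 × 4 = $901.56 annually
School district tax: $2,653.74 × 2 = $5,307.48 annually
Combined annual = $2,119.32 + $1,565.16 + $901.56 + $5,307.48 = $9,893.52
Base monthly escrow = $9,893.52 ÷ 12 = $824.46

$824.46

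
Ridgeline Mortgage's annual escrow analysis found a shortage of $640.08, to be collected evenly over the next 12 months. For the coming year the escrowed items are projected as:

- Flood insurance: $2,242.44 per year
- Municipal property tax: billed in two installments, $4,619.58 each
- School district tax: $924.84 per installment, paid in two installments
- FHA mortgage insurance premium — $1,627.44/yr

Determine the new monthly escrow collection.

$1,299.90

Flood insurance — $2,242.44 annually
Municipal property tax — $4,619.58 × 2 = $9,239.16 annually
School district tax — $924.84 × 2 = $1,849.68 annually
FHA mortgage insurance premium — $1,627.44 annually
Yearly total = $2,242.44 + $9,239.16 + $1,849.68 + $1,627.44 = $14,958.72
Monthly escrow = $14,958.72 / 12 = $1,246.56
Monthly shortage recovery: $640.08 / 12 = $53.34
New monthly escrow = $1,246.56 + $53.34 = $1,299.90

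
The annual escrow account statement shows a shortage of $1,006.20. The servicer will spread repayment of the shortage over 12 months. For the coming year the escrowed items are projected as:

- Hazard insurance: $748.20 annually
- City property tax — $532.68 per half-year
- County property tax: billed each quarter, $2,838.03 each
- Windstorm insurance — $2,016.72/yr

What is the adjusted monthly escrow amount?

$1,349.05

Hazard insurance = $748.20 annually
City property tax = $532.68 × 2 = $1,065.36 annually
County property tax = $2,838.03 × 4 = $11,352.12 annually
Windstorm insurance = $2,016.72 annually
Combined annual = $15,182.40
Per month = $15,182.40 ÷ 12 = $1,265.20
Monthly shortage recovery: $1,006.20 / 12 = $83.85
New monthly escrow = $1,265.20 + $83.85 = $1,349.05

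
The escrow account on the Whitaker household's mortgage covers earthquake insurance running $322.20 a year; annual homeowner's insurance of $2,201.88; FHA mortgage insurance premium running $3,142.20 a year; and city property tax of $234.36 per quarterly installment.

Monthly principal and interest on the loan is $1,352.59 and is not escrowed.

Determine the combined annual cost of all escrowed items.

$6,603.72

Earthquake insurance = $322.20/yr
Homeowner's insurance = $2,201.88/yr
FHA mortgage insurance premium = $3,142.20/yr
City property tax = $234.36 × 4 = $937.44/yr
Total annual escrow = $322.20 + $2,201.88 + $3,142.20 + $937.44 = $6,603.72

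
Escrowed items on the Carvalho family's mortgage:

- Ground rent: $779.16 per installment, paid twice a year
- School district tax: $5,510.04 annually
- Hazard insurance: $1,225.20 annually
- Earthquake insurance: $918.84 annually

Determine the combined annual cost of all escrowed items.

$9,212.40

Ground rent: $779.16 × 2 = $1,558.32 per year
School district tax: $5,510.04 per year
Hazard insurance: $1,225.20 per year
Earthquake insurance: $918.84 per year
Combined annual = $1,558.32 + $5,510.04 + $1,225.20 + $918.84 = $9,212.40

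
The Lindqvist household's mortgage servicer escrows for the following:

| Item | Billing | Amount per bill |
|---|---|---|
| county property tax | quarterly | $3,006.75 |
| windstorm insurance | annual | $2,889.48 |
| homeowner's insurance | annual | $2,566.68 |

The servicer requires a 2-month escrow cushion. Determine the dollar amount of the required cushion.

$2,913.86

County property tax = $3,006.75 × 4 = $12,027.00/yr
Windstorm insurance = $2,889.48/yr
Homeowner's insurance = $2,566.68/yr
Total per year = $17,483.16
Base monthly escrow = $17,483.16 ÷ 12 = $1,456.93
Required cushion = 2 × $1,456.93 = $2,913.86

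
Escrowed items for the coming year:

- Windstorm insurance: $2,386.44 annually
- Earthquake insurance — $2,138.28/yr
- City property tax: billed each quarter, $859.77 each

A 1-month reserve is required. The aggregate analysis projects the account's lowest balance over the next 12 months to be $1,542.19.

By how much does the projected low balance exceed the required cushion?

Windstorm insurance — $2,386.44 per year
Earthquake insurance — $2,138.28 per year
City property tax — $859.77 × 4 = $3,439.08 per year
Annual escrow total = $2,386.44 + $2,138.28 + $3,439.08 = $7,963.80
Per month = $7,963.80 ÷ 12 = $663.65
Required reserve = 1 × $663.65 = $663.65
Excess over cushion: $1,542.19 − $663.65 = $878.54

$878.54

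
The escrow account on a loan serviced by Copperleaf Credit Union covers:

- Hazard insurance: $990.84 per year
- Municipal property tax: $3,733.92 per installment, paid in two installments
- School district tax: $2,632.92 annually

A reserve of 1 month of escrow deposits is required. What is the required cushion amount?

Hazard insurance: $990.84 per year
Municipal property tax: $3,733.92 × 2 = $7,467.84 per year
School district tax: $2,632.92 per year
Annual escrow total = $11,091.60
Per month = $11,091.60 ÷ 12 = $924.30
Required cushion = 1 × $924.30 = $924.30

$924.30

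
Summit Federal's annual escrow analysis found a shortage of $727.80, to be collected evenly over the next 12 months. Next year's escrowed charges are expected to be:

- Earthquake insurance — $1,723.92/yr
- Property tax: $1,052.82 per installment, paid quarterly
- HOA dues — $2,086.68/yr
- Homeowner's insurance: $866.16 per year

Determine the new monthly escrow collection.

$801.32

Earthquake insurance: $1,723.92 annually
Property tax: $1,052.82 × 4 = $4,211.28 annually
HOA dues: $2,086.68 annually
Homeowner's insurance: $866.16 annually
Total per year = $1,723.92 + $4,211.28 + $2,086.68 + $866.16 = $8,888.04
Monthly escrow = $8,888.04 / 12 = $740.67
Shortage per month = $727.80 ÷ 12 = $60.65
New monthly escrow = $740.67 + $60.65 = $801.32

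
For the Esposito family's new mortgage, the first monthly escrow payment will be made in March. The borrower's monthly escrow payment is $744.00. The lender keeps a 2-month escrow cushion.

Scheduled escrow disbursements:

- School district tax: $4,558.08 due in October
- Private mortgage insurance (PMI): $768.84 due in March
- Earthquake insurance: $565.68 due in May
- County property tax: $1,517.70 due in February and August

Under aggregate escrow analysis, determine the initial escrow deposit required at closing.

Cushion = 2 × $744.00 = $1,488.00
Trial balance (start $0, +$744.00 each month, − disbursements):
  Mar: +$744.00 − $768.84 → -$24.84
  Apr: +$744.00 → $719.16
  May: +$744.00 − $565.68 → $897.48
  Jun: +$744.00 → $1,641.48
  Jul: +$744.00 → $2,385.48
  Aug: +$744.00 − $1,517.70 → $1,611.78
  Sep: +$744.00 → $2,355.78
  Oct: +$744.00 − $4,558.08 → -$1,458.30
  Nov: +$744.00 → -$714.30
  Dec: +$744.00 → $29.70
  Jan: +$744.00 → $773.70
  Feb: +$744.00 − $1,517.70 → $0.00
Lowest trial balance = -$1,458.30 (Oct)
Initial deposit = cushion − low point = $1,488.00 − (-$1,458.30) = $2,946.30

$2,946.30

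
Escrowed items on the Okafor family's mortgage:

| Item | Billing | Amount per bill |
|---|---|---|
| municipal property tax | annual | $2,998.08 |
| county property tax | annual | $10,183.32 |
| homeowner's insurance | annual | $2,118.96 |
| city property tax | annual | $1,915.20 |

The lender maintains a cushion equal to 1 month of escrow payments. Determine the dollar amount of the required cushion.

Municipal property tax: $2,998.08/yr
County property tax: $10,183.32/yr
Homeowner's insurance: $2,118.96/yr
City property tax: $1,915.20/yr
Total annual escrow = $17,215.56
Monthly = $17,215.56 ÷ 12 = $1,434.63
Required cushion = 1 × $1,434.63 = $1,434.63

$1,434.63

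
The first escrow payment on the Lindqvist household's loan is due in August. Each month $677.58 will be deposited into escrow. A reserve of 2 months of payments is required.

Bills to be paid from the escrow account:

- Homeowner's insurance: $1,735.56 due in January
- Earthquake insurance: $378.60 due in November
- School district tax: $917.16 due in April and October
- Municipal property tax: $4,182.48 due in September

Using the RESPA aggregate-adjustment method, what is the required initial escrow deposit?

Cushion = 2 × $677.58 = $1,355.16
Trial balance (start $0, +$677.58 each month, − disbursements):
  Aug: +$677.58 → $677.58
  Sep: +$677.58 − $4,182.48 → -$2,827.32
  Oct: +$677.58 − $917.16 → -$3,066.90
  Nov: +$677.58 − $378.60 → -$2,767.92
  Dec: +$677.58 → -$2,090.34
  Jan: +$677.58 − $1,735.56 → -$3,148.32
  Feb: +$677.58 → -$2,470.74
  Mar: +$677.58 → -$1,793.16
  Apr: +$677.58 − $917.16 → -$2,032.74
  May: +$677.58 → -$1,355.16
  Jun: +$677.58 → -$677.58
  Jul: +$677.58 → $0.00
Lowest trial balance = -$3,148.32 (Jan)
Initial deposit = cushion − low point = $1,355.16 − (-$3,148.32) = $4,503.48

$4,503.48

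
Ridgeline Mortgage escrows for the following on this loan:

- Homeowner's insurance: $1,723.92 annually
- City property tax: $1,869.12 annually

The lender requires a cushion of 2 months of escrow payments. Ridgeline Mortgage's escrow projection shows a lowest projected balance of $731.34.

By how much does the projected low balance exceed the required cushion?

Homeowner's insurance: $1,723.92
City property tax: $1,869.12
Total annual escrow = $3,593.04
Per month = $3,593.04 / 12 = $299.42
Required cushion = 2 × $299.42 = $598.84
Excess over cushion: $731.34 − $598.84 = $132.50

$132.50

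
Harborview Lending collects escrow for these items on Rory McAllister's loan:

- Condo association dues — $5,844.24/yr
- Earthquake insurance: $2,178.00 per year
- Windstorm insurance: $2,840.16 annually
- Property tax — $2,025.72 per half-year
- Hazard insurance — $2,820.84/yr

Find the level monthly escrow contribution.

Condo association dues = $5,844.24/yr
Earthquake insurance = $2,178.00/yr
Windstorm insurance = $2,840.16/yr
Property tax = $2,025.72 × 2 = $4,051.44/yr
Hazard insurance = $2,820.84/yr
Yearly total = $5,844.24 + $2,178.00 + $2,840.16 + $4,051.44 + $2,820.84 = $17,734.68
Base monthly escrow = $17,734.68 ÷ 12 = $1,477.89

$1,477.89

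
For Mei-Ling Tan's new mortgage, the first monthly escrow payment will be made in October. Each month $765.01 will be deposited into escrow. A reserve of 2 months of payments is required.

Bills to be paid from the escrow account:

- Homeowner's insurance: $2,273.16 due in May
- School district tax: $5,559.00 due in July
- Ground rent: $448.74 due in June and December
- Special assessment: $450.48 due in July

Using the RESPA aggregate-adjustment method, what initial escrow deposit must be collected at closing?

Cushion = 2 × $765.01 = $1,530.02
Trial balance (start $0, +$765.01 each month, − disbursements):
  Oct: +$765.01 → $765.01
  Nov: +$765.01 → $1,530.02
  Dec: +$765.01 − $448.74 → $1,846.29
  Jan: +$765.01 → $2,611.30
  Feb: +$765.01 → $3,376.31
  Mar: +$765.01 → $4,141.32
  Apr: +$765.01 → $4,906.33
  May: +$765.01 − $2,273.16 → $3,398.18
  Jun: +$765.01 − $448.74 → $3,714.45
  Jul: +$765.01 − $6,009.48 → -$1,530.02
  Aug: +$765.01 → -$765.01
  Sep: +$765.01 → $0.00
Lowest trial balance = -$1,530.02 (Jul)
Initial deposit = cushion − low point = $1,530.02 − (-$1,530.02) = $3,060.04

$3,060.04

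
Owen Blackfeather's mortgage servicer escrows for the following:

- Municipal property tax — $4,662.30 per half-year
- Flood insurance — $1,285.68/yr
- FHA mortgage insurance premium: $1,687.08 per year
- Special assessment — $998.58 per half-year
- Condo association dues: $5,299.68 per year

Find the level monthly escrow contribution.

Municipal property tax = $4,662.30 × 2 = $9,324.60 per year
Flood insurance = $1,285.68 per year
FHA mortgage insurance premium = $1,687.08 per year
Special assessment = $998.58 × 2 = $1,997.16 per year
Condo association dues = $5,299.68 per year
Annual escrow total = $19,594.20
Per month = $19,594.20 ÷ 12 = $1,632.85

$1,632.85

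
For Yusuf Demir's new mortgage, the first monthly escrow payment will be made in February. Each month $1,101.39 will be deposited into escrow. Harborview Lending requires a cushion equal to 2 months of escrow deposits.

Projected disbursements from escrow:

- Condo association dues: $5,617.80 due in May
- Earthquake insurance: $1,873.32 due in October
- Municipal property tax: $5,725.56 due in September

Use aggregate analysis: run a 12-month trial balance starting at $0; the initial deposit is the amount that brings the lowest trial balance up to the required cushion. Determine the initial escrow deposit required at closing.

Cushion = 2 × $1,101.39 = $2,202.78
Trial balance (start $0, +$1,101.39 each month, − disbursements):
  Feb: +$1,101.39 → $1,101.39
  Mar: +$1,101.39 → $2,202.78
  Apr: +$1,101.39 → $3,304.17
  May: +$1,101.39 − $5,617.80 → -$1,212.24
  Jun: +$1,101.39 → -$110.85
  Jul: +$1,101.39 → $990.54
  Aug: +$1,101.39 → $2,091.93
  Sep: +$1,101.39 − $5,725.56 → -$2,532.24
  Oct: +$1,101.39 − $1,873.32 → -$3,304.17
  Nov: +$1,101.39 → -$2,202.78
  Dec: +$1,101.39 → -$1,101.39
  Jan: +$1,101.39 → $0.00
Lowest trial balance = -$3,304.17 (Oct)
Initial deposit = cushion − low point = $2,202.78 − (-$3,304.17) = $5,506.95

$5,506.95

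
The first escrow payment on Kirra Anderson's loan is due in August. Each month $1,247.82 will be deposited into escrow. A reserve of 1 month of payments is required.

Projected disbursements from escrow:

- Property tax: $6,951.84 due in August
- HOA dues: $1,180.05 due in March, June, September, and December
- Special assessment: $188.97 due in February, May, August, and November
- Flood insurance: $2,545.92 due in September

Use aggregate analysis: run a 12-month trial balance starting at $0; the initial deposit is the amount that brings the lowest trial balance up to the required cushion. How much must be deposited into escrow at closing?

Cushion = 1 × $1,247.82 = $1,247.82
Trial balance (start $0, +$1,247.82 each month, − disbursements):
  Aug: +$1,247.82 − $7,140.81 → -$5,892.99
  Sep: +$1,247.82 − $3,725.97 → -$8,371.14
  Oct: +$1,247.82 → -$7,123.32
  Nov: +$1,247.82 − $188.97 → -$6,064.47
  Dec: +$1,247.82 − $1,180.05 → -$5,996.70
  Jan: +$1,247.82 → -$4,748.88
  Feb: +$1,247.82 − $188.97 → -$3,690.03
  Mar: +$1,247.82 − $1,180.05 → -$3,622.26
  Apr: +$1,247.82 → -$2,374.44
  May: +$1,247.82 − $188.97 → -$1,315.59
  Jun: +$1,247.82 − $1,180.05 → -$1,247.82
  Jul: +$1,247.82 → $0.00
Lowest trial balance = -$8,371.14 (Sep)
Initial deposit = cushion − low point = $1,247.82 − (-$8,371.14) = $9,618.96

$9,618.96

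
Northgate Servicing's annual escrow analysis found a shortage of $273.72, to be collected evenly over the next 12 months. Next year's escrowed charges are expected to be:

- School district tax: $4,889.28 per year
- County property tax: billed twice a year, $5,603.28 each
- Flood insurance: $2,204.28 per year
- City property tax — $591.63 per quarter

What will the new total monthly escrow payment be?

School district tax — $4,889.28
County property tax — $5,603.28 × 2 = $11,206.56
Flood insurance — $2,204.28
City property tax — $591.63 × 4 = $2,366.52
Annual escrow total = $20,666.64
Base monthly escrow = $20,666.64 / 12 = $1,722.22
Monthly shortage recovery: $273.72 ÷ 12 = $22.81
Adjusted monthly = $1,722.22 + $22.81 = $1,745.03

$1,745.03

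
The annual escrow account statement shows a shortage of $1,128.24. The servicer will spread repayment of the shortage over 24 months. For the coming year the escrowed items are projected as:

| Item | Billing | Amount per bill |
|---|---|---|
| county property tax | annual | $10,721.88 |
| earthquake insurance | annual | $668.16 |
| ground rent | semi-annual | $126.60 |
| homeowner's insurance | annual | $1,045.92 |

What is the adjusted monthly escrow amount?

County property tax — $10,721.88 annually
Earthquake insurance — $668.16 annually
Ground rent — $126.60 × 2 = $253.20 annually
Homeowner's insurance — $1,045.92 annually
Combined annual = $10,721.88 + $668.16 + $253.20 + $1,045.92 = $12,689.16
Monthly escrow = $12,689.16 ÷ 12 = $1,057.43
Shortage spread = $1,128.24 ÷ 24 = $47.01/mo
Adjusted monthly = $1,057.43 + $47.01 = $1,104.44

$1,104.44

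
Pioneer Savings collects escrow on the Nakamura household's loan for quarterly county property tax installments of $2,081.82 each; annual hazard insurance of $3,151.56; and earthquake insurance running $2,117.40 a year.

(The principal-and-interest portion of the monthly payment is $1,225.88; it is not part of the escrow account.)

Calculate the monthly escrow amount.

County property tax — $2,081.82 × 4 = $8,327.28 per year
Hazard insurance — $3,151.56 per year
Earthquake insurance — $2,117.40 per year
Combined annual = $13,596.24
Monthly escrow = $13,596.24 / 12 = $1,133.02

$1,133.02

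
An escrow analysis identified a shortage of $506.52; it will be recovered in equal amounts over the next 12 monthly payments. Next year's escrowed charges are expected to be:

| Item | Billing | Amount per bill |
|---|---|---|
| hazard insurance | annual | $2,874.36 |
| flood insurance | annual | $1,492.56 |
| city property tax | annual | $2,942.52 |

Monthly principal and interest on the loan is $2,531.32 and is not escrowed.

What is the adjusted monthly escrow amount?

Hazard insurance: $2,874.36 annually
Flood insurance: $1,492.56 annually
City property tax: $2,942.52 annually
Combined annual = $7,309.44
Monthly = $7,309.44 ÷ 12 = $609.12
Shortage spread = $506.52 ÷ 12 = $42.21/mo
New monthly escrow = $609.12 + $42.21 = $651.33

$651.33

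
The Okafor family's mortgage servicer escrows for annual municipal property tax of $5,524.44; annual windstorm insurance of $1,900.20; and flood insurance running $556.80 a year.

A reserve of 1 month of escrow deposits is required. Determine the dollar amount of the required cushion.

$665.12

Municipal property tax — $5,524.44 per year
Windstorm insurance — $1,900.20 per year
Flood insurance — $556.80 per year
Annual escrow total = $5,524.44 + $1,900.20 + $556.80 = $7,981.44
Monthly escrow = $7,981.44 / 12 = $665.12
Cushion = 1 × $665.12 = $665.12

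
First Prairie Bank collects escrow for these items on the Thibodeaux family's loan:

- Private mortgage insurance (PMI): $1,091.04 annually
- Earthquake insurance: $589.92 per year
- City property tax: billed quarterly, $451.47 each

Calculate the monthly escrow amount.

$290.57

Private mortgage insurance (PMI) — $1,091.04/yr
Earthquake insurance — $589.92/yr
City property tax — $451.47 × 4 = $1,805.88/yr
Total per year = $1,091.04 + $589.92 + $1,805.88 = $3,486.84
Monthly escrow = $3,486.84 ÷ 12 = $290.57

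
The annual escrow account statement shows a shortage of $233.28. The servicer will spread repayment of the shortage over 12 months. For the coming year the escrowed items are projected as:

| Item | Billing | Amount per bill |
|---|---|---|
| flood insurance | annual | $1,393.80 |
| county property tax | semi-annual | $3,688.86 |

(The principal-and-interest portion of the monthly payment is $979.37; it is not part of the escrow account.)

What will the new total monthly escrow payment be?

$750.40

Flood insurance = $1,393.80
County property tax = $3,688.86 × 2 = $7,377.72
Annual escrow total = $1,393.80 + $7,377.72 = $8,771.52
Monthly escrow = $8,771.52 / 12 = $730.96
Shortage per month = $233.28 / 12 = $19.44
New monthly escrow = $730.96 + $19.44 = $750.40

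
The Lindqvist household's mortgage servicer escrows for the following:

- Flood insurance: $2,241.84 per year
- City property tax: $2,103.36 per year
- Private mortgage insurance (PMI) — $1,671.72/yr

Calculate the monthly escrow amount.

$501.41

Flood insurance = $2,241.84 annually
City property tax = $2,103.36 annually
Private mortgage insurance (PMI) = $1,671.72 annually
Yearly total = $6,016.92
Per month = $6,016.92 / 12 = $501.41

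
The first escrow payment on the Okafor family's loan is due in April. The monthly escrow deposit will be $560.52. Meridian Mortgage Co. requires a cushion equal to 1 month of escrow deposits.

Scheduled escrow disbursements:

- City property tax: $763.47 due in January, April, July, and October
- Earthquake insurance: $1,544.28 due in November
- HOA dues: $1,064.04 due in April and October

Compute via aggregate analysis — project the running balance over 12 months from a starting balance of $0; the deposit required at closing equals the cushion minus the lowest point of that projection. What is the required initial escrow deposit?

Cushion = 1 × $560.52 = $560.52
Trial balance (start $0, +$560.52 each month, − disbursements):
  Apr: +$560.52 − $1,827.51 → -$1,266.99
  May: +$560.52 → -$706.47
  Jun: +$560.52 → -$145.95
  Jul: +$560.52 − $763.47 → -$348.90
  Aug: +$560.52 → $211.62
  Sep: +$560.52 → $772.14
  Oct: +$560.52 − $1,827.51 → -$494.85
  Nov: +$560.52 − $1,544.28 → -$1,478.61
  Dec: +$560.52 → -$918.09
  Jan: +$560.52 − $763.47 → -$1,121.04
  Feb: +$560.52 → -$560.52
  Mar: +$560.52 → $0.00
Lowest trial balance = -$1,478.61 (Nov)
Initial deposit = cushion − low point = $560.52 − (-$1,478.61) = $2,039.13

$2,039.13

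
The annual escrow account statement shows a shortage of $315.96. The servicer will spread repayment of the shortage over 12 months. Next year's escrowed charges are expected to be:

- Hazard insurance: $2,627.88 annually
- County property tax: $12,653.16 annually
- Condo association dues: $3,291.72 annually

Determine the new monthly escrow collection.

Hazard insurance = $2,627.88 annually
County property tax = $12,653.16 annually
Condo association dues = $3,291.72 annually
Yearly total = $18,572.76
Base monthly escrow = $18,572.76 ÷ 12 = $1,547.73
Shortage spread = $315.96 ÷ 12 = $26.33/mo
New monthly escrow = $1,547.73 + $26.33 = $1,574.06

$1,574.06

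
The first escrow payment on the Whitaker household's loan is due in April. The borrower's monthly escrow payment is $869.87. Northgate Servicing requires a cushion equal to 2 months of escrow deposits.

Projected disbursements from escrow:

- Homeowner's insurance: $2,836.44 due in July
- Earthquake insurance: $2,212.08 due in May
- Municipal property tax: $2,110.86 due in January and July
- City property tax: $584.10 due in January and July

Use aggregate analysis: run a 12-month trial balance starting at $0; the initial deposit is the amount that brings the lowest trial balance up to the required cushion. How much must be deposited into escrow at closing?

Cushion = 2 × $869.87 = $1,739.74
Trial balance (start $0, +$869.87 each month, − disbursements):
  Apr: +$869.87 → $869.87
  May: +$869.87 − $2,212.08 → -$472.34
  Jun: +$869.87 → $397.53
  Jul: +$869.87 − $5,531.40 → -$4,264.00
  Aug: +$869.87 → -$3,394.13
  Sep: +$869.87 → -$2,524.26
  Oct: +$869.87 → -$1,654.39
  Nov: +$869.87 → -$784.52
  Dec: +$869.87 → $85.35
  Jan: +$869.87 − $2,694.96 → -$1,739.74
  Feb: +$869.87 → -$869.87
  Mar: +$869.87 → $0.00
Lowest trial balance = -$4,264.00 (Jul)
Initial deposit = cushion − low point = $1,739.74 − (-$4,264.00) = $6,003.74

$6,003.74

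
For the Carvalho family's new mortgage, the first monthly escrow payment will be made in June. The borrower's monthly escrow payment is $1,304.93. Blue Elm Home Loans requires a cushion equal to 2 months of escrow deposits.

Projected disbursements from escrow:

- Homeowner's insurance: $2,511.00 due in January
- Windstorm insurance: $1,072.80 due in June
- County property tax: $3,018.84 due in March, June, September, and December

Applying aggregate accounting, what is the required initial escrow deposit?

Cushion = 2 × $1,304.93 = $2,609.86
Trial balance (start $0, +$1,304.93 each month, − disbursements):
  Jun: +$1,304.93 − $4,091.64 → -$2,786.71
  Jul: +$1,304.93 → -$1,481.78
  Aug: +$1,304.93 → -$176.85
  Sep: +$1,304.93 − $3,018.84 → -$1,890.76
  Oct: +$1,304.93 → -$585.83
  Nov: +$1,304.93 → $719.10
  Dec: +$1,304.93 − $3,018.84 → -$994.81
  Jan: +$1,304.93 − $2,511.00 → -$2,200.88
  Feb: +$1,304.93 → -$895.95
  Mar: +$1,304.93 − $3,018.84 → -$2,609.86
  Apr: +$1,304.93 → -$1,304.93
  May: +$1,304.93 → $0.00
Lowest trial balance = -$2,786.71 (Jun)
Initial deposit = cushion − low point = $2,609.86 − (-$2,786.71) = $5,396.57

$5,396.57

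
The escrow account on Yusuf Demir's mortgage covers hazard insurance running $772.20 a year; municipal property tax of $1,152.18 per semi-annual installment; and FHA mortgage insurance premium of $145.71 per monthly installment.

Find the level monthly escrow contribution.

$402.09

Hazard insurance: $772.20
Municipal property tax: $1,152.18 × 2 = $2,304.36
FHA mortgage insurance premium: $145.71 × 12 = $1,748.52
Annual escrow total = $772.20 + $2,304.36 + $1,748.52 = $4,825.08
Monthly escrow = $4,825.08 ÷ 12 = $402.09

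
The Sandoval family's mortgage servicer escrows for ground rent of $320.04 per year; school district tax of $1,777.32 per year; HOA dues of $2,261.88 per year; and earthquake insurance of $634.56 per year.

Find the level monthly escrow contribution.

$416.15

Ground rent = $320.04 per year
School district tax = $1,777.32 per year
HOA dues = $2,261.88 per year
Earthquake insurance = $634.56 per year
Yearly total = $4,993.80
Per month = $4,993.80 ÷ 12 = $416.15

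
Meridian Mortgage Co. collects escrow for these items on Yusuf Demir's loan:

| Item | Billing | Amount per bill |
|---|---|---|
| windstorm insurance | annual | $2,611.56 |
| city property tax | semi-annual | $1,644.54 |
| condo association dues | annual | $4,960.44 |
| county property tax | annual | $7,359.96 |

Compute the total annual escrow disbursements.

$18,221.04

Windstorm insurance: $2,611.56 annually
City property tax: $1,644.54 × 2 = $3,289.08 annually
Condo association dues: $4,960.44 annually
County property tax: $7,359.96 annually
Yearly total = $18,221.04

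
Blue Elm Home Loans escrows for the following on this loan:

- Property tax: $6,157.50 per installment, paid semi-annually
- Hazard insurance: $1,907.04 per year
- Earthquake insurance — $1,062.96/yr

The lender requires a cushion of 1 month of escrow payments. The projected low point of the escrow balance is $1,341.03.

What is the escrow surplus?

Property tax: $6,157.50 × 2 = $12,315.00 annually
Hazard insurance: $1,907.04 annually
Earthquake insurance: $1,062.96 annually
Combined annual = $12,315.00 + $1,907.04 + $1,062.96 = $15,285.00
Monthly = $15,285.00 ÷ 12 = $1,273.75
Cushion = 1 × $1,273.75 = $1,273.75
Excess over cushion: $1,341.03 − $1,273.75 = $67.28

$67.28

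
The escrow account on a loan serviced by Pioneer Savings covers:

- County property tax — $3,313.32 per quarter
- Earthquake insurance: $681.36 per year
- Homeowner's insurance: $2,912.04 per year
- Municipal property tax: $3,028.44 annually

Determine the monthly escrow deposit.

$1,656.26

County property tax = $3,313.32 × 4 = $13,253.28
Earthquake insurance = $681.36
Homeowner's insurance = $2,912.04
Municipal property tax = $3,028.44
Total per year = $13,253.28 + $681.36 + $2,912.04 + $3,028.44 = $19,875.12
Per month = $19,875.12 ÷ 12 = $1,656.26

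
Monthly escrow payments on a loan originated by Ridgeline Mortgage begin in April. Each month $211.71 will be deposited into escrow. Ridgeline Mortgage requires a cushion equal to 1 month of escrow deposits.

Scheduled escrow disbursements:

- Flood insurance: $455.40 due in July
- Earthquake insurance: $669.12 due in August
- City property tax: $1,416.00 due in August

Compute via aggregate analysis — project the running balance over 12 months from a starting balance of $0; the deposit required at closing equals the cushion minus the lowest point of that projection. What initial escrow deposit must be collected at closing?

Cushion = 1 × $211.71 = $211.71
Trial balance (start $0, +$211.71 each month, − disbursements):
  Apr: +$211.71 → $211.71
  May: +$211.71 → $423.42
  Jun: +$211.71 → $635.13
  Jul: +$211.71 − $455.40 → $391.44
  Aug: +$211.71 − $2,085.12 → -$1,481.97
  Sep: +$211.71 → -$1,270.26
  Oct: +$211.71 → -$1,058.55
  Nov: +$211.71 → -$846.84
  Dec: +$211.71 → -$635.13
  Jan: +$211.71 → -$423.42
  Feb: +$211.71 → -$211.71
  Mar: +$211.71 → $0.00
Lowest trial balance = -$1,481.97 (Aug)
Initial deposit = cushion − low point = $211.71 − (-$1,481.97) = $1,693.68

$1,693.68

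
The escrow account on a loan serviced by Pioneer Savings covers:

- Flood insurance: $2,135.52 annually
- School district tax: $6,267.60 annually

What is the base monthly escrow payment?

$700.26

Flood insurance — $2,135.52 annually
School district tax — $6,267.60 annually
Total annual escrow = $8,403.12
Monthly = $8,403.12 ÷ 12 = $700.26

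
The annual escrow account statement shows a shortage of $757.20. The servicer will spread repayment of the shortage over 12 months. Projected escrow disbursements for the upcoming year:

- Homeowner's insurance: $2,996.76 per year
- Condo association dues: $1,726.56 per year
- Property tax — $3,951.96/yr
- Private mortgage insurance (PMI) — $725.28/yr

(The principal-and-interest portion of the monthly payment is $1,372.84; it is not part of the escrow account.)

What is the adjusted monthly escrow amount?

$846.48

Homeowner's insurance — $2,996.76 per year
Condo association dues — $1,726.56 per year
Property tax — $3,951.96 per year
Private mortgage insurance (PMI) — $725.28 per year
Annual escrow total = $2,996.76 + $1,726.56 + $3,951.96 + $725.28 = $9,400.56
Per month = $9,400.56 / 12 = $783.38
Shortage per month = $757.20 ÷ 12 = $63.10
Adjusted monthly = $783.38 + $63.10 = $846.48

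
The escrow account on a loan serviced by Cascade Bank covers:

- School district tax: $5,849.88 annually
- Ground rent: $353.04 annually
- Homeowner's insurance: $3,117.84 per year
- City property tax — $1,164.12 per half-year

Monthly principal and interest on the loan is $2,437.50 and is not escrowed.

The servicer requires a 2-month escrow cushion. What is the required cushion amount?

$1,941.50

School district tax = $5,849.88 annually
Ground rent = $353.04 annually
Homeowner's insurance = $3,117.84 annually
City property tax = $1,164.12 × 2 = $2,328.24 annually
Total annual escrow = $5,849.88 + $353.04 + $3,117.84 + $2,328.24 = $11,649.00
Monthly escrow = $11,649.00 ÷ 12 = $970.75
Reserve = 2 × $970.75 = $1,941.50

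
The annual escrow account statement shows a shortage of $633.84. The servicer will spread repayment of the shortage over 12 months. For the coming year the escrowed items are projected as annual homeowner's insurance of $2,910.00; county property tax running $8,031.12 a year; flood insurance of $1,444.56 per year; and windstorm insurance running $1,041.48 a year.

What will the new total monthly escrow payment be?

Homeowner's insurance: $2,910.00 annually
County property tax: $8,031.12 annually
Flood insurance: $1,444.56 annually
Windstorm insurance: $1,041.48 annually
Annual escrow total = $13,427.16
Monthly escrow = $13,427.16 ÷ 12 = $1,118.93
Monthly shortage recovery: $633.84 ÷ 12 = $52.82
New monthly escrow = $1,118.93 + $52.82 = $1,171.75

$1,171.75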